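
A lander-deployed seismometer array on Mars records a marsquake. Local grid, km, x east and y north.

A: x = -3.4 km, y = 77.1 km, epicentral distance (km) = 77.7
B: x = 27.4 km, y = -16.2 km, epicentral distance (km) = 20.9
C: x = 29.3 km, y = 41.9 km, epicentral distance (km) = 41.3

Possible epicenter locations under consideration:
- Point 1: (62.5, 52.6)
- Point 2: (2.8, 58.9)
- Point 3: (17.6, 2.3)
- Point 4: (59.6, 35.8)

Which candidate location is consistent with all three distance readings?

For each candidate, compare |candidate − station| to the reported distance:
Point 1: residuals A 7.4, B 56.3, C 6.4 → max 56.3 km
Point 2: residuals A 58.5, B 58.1, C 9.8 → max 58.5 km
Point 3: residuals A 0.0, B 0.0, C 0.0 → max 0.0 km
Point 4: residuals A 2.4, B 40.3, C 10.4 → max 40.3 km
Only Point 3 has all residuals ≈ 0.

Point 3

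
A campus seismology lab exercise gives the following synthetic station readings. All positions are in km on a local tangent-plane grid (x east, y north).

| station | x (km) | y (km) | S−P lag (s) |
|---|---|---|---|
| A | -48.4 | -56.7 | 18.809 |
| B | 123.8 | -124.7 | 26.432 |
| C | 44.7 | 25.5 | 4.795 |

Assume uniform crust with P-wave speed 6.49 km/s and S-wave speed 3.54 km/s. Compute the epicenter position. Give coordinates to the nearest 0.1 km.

Distance from S−P lag: d = Δt · v_P v_S / (v_P − v_S) = Δt · (6.49·3.54)/(6.49−3.54) ≈ 7.7880·Δt.
So d_A = 146.48, d_B = 205.85, d_C = 37.34 km.
Circle about each station: (x + 48.4)² + (y + 56.7)² = 146.48²; (x − 123.8)² + (y + 124.7)² = 205.85²; (x − 44.7)² + (y − 25.5)² = 37.34².
Subtracting pairs of circle equations eliminates x²+y² and gives linear equations (the radical axes):
344.4 x − 136.0 y = 4401.25
186.2 x + 164.4 y = 17153.00
Solving the 2×2 system: x ≈ 37.3, y ≈ 62.1 km.

x ≈ 37.3 km, y ≈ 62.1 km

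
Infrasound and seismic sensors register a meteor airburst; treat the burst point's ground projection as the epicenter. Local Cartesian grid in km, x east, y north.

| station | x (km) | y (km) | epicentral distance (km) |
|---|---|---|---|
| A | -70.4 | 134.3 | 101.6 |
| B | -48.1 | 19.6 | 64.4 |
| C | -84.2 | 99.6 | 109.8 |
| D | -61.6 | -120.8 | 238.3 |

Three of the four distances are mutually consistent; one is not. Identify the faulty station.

B

Solve using three stations at a time. Using A, C, D (subtract circle equations pairwise → linear system) gives (x, y) ≈ (25.7, 101.0).
Distances from that point to each station vs reported:
  A: calculated 101.7 vs reported 101.6 → residual 0.1 km
  B: calculated 109.8 vs reported 64.4 → residual 45.4 km
  C: calculated 109.9 vs reported 109.8 → residual 0.1 km
  D: calculated 238.3 vs reported 238.3 → residual 0.0 km
A, C, D are mutually consistent (residuals ≈ 0); B is off by 45.4 km.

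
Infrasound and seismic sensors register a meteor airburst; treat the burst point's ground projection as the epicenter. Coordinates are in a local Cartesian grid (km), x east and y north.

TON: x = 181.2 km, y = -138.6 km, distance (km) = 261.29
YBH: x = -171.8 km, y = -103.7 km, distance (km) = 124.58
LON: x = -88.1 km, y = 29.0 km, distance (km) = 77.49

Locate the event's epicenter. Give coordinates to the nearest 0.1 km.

x ≈ -62.4 km, y ≈ -44.1 km

Circle about each station: (x − 181.2)² + (y + 138.6)² = 261.29²; (x + 171.8)² + (y + 103.7)² = 124.58²; (x + 88.1)² + (y − 29.0)² = 77.49².
Subtracting the TON equation from the YBH and LON equations removes the quadratic terms:
-706.0 x + 69.8 y = 40977.82
-538.6 x + 335.2 y = 18826.97
Solving the 2×2 system: x ≈ -62.4, y ≈ -44.1 km.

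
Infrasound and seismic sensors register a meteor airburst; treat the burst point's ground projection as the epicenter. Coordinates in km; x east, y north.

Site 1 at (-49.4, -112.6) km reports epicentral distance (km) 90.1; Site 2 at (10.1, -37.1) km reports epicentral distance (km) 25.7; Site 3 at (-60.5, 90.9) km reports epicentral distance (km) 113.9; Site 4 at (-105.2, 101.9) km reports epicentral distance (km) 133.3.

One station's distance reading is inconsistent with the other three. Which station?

Site 2

Solve using three stations at a time. Using Site 1, Site 3, Site 4 (subtract circle equations pairwise → linear system) gives (x, y) ≈ (-58.6, -23.0).
Distances from that point to each station vs reported:
  Site 1: calculated 90.1 vs reported 90.1 → residual 0.0 km
  Site 2: calculated 70.1 vs reported 25.7 → residual 44.4 km
  Site 3: calculated 113.9 vs reported 113.9 → residual 0.0 km
  Site 4: calculated 133.3 vs reported 133.3 → residual 0.0 km
Site 1, Site 3, Site 4 are mutually consistent (residuals ≈ 0); Site 2 is off by 44.4 km.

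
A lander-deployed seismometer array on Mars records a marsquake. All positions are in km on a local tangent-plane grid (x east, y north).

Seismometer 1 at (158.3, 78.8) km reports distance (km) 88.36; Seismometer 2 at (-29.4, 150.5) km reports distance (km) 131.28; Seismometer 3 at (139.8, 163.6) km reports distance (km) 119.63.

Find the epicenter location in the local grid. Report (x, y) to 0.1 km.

70.9 km east, 65.8 km north

Circle about each station: (x − 158.3)² + (y − 78.8)² = 88.36²; (x + 29.4)² + (y − 150.5)² = 131.28²; (x − 139.8)² + (y − 163.6)² = 119.63².
Subtracting the Seismometer 1 equation from the Seismometer 2 and Seismometer 3 equations removes the quadratic terms:
-375.4 x + 143.4 y = -17180.67
-37.0 x + 169.6 y = 8536.82
Solving the 2×2 system: x ≈ 70.9, y ≈ 65.8 km.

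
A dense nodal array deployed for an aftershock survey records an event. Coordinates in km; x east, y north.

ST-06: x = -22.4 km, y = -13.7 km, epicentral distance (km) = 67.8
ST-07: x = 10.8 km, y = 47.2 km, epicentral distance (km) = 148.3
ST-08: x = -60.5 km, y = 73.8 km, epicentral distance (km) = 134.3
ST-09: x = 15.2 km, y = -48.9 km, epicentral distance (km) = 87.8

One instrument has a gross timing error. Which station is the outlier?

Solve using three stations at a time. Using ST-06, ST-08, ST-09 (subtract circle equations pairwise → linear system) gives (x, y) ≈ (-71.8, -60.0).
Distances from that point to each station vs reported:
  ST-06: calculated 67.7 vs reported 67.8 → residual 0.1 km
  ST-07: calculated 135.3 vs reported 148.3 → residual 13.0 km
  ST-08: calculated 134.3 vs reported 134.3 → residual 0.0 km
  ST-09: calculated 87.7 vs reported 87.8 → residual 0.1 km
ST-06, ST-08, ST-09 are mutually consistent (residuals ≈ 0); ST-07 is off by 13.0 km.

ST-07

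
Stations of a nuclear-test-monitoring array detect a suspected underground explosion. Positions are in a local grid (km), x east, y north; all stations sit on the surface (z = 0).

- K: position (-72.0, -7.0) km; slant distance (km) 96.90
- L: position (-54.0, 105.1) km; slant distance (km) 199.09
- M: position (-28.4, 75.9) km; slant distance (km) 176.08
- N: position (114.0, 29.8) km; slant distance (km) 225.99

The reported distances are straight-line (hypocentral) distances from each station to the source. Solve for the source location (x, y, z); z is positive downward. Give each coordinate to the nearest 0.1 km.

(-72.1, -84.4, 58.3)

Each station gives a sphere (x−x_i)² + (y−y_i)² + z² = d_i² (stations at z=0).
Subtracting the K sphere from L and M: z² cancels, leaving linear equations in x and y:
36.0 x + 224.2 y = -21518.21
87.2 x + 165.8 y = -20280.19
Solving: x ≈ -72.091, y ≈ -84.402 km (keep extra digits for the depth step; rounded: -72.1, -84.4).
Then from the K sphere: z² = 96.90² − (x + 72.0)² − (y + 7.0)² with x = -72.091, y = -84.402, so z ≈ 58.297 ≈ 58.3 km.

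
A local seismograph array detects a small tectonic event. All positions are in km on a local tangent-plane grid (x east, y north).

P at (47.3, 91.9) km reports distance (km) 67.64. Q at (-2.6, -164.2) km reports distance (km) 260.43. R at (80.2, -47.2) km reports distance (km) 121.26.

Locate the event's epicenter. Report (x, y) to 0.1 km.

111.3 km east, 70.0 km north

Circle about each station: (x − 47.3)² + (y − 91.9)² = 67.64²; (x + 2.6)² + (y + 164.2)² = 260.43²; (x − 80.2)² + (y + 47.2)² = 121.26².
Subtracting the P equation from the Q and R equations removes the quadratic terms:
-99.8 x − 512.2 y = -46963.12
65.8 x − 278.2 y = -12151.84
Solving the 2×2 system: x ≈ 111.3, y ≈ 70.0 km.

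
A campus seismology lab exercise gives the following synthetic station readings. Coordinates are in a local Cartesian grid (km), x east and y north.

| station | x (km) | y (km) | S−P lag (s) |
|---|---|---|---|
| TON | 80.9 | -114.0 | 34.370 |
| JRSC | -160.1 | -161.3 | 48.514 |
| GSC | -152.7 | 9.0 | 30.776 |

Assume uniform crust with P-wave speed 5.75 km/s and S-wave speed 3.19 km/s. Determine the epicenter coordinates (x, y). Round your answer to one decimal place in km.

Distance from S−P lag: d = Δt · v_P v_S / (v_P − v_S) = Δt · (5.75·3.19)/(5.75−3.19) ≈ 7.1650·Δt.
So d_TON = 246.26, d_JRSC = 347.60, d_GSC = 220.51 km.
Circle about each station: (x − 80.9)² + (y + 114.0)² = 246.26²; (x + 160.1)² + (y + 161.3)² = 347.60²; (x + 152.7)² + (y − 9.0)² = 220.51².
Subtracting pairs of circle equations eliminates x²+y² and gives linear equations (the radical axes):
-482.0 x − 94.6 y = -28072.88
-467.2 x + 246.0 y = 15876.81
Solving the 2×2 system: x ≈ 33.2, y ≈ 127.6 km.

(33.2, 127.6)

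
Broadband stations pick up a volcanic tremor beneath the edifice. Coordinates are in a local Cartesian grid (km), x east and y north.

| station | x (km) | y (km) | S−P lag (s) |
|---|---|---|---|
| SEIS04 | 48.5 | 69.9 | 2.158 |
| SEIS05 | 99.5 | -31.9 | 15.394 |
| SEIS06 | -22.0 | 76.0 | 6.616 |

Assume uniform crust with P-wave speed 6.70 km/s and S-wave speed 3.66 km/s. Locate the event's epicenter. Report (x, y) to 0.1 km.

x ≈ 31.2 km, y ≈ 71.8 km

Distance from S−P lag: d = Δt · v_P v_S / (v_P − v_S) = Δt · (6.70·3.66)/(6.70−3.66) ≈ 8.0664·Δt.
So d_SEIS04 = 17.41, d_SEIS05 = 124.17, d_SEIS06 = 53.37 km.
Circle about each station: (x − 48.5)² + (y − 69.9)² = 17.41²; (x − 99.5)² + (y + 31.9)² = 124.17²; (x + 22.0)² + (y − 76.0)² = 53.37².
Subtracting the SEIS04 equation from the SEIS05 and SEIS06 equations removes the quadratic terms:
102.0 x − 203.6 y = -11435.48
-141.0 x + 12.2 y = -3523.51
Solving the 2×2 system: x ≈ 31.2, y ≈ 71.8 km.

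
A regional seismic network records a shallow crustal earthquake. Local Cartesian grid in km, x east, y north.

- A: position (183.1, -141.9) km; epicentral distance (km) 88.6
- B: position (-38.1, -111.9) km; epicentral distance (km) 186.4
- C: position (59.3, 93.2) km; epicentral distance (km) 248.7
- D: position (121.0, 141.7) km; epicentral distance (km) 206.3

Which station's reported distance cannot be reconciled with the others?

C

Solve using three stations at a time. Using A, B, D (subtract circle equations pairwise → linear system) gives (x, y) ≈ (141.9, -63.5).
Distances from that point to each station vs reported:
  A: calculated 88.6 vs reported 88.6 → residual 0.0 km
  B: calculated 186.4 vs reported 186.4 → residual 0.0 km
  C: calculated 177.1 vs reported 248.7 → residual 71.6 km
  D: calculated 206.3 vs reported 206.3 → residual 0.0 km
A, B, D are mutually consistent (residuals ≈ 0); C is off by 71.6 km.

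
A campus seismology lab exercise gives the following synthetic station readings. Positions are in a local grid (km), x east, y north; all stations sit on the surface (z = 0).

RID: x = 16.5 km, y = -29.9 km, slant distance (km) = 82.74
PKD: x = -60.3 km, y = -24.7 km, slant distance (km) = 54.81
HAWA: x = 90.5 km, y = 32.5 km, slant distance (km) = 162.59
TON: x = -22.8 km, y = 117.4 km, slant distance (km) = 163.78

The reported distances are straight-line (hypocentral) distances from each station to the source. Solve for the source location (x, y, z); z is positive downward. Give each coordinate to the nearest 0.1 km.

Each station gives a sphere (x−x_i)² + (y−y_i)² + z² = d_i² (stations at z=0).
Subtracting the RID sphere from PKD and HAWA: z² cancels, leaving linear equations in x and y:
-153.6 x + 10.4 y = 6921.69
148.0 x + 124.8 y = -11509.36
Solving: x ≈ -47.494, y ≈ -35.900 km (keep extra digits for the depth step; rounded: -47.5, -35.9).
Then from the RID sphere: z² = 82.74² − (x − 16.5)² − (y + 29.9)² with x = -47.494, y = -35.900, so z ≈ 52.103 ≈ 52.1 km.

x ≈ -47.5 km, y ≈ -35.9 km, depth ≈ 52.1 km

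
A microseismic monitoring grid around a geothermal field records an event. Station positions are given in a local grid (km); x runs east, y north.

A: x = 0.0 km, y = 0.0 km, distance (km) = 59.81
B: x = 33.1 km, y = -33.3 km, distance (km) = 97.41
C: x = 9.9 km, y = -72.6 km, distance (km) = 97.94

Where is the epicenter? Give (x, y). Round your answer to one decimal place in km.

(-59.7, -3.7)

Circle about each station: x² + y² = 59.81²; (x − 33.1)² + (y + 33.3)² = 97.41²; (x − 9.9)² + (y + 72.6)² = 97.94².
Subtracting pairs of circle equations eliminates x²+y² and gives linear equations (the radical axes):
66.2 x − 66.6 y = -3706.97
19.8 x − 145.2 y = -646.24
Solving the 2×2 system: x ≈ -59.7, y ≈ -3.7 km.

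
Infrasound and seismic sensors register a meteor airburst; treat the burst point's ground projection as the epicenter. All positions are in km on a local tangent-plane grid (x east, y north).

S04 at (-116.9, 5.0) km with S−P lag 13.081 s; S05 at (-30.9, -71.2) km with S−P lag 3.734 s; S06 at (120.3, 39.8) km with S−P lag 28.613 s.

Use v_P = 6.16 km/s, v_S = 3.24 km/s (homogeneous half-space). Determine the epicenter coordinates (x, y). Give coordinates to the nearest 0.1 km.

-50.7 km east, -55.1 km north

Distance from S−P lag: d = Δt · v_P v_S / (v_P − v_S) = Δt · (6.16·3.24)/(6.16−3.24) ≈ 6.8351·Δt.
So d_S04 = 89.41, d_S05 = 25.52, d_S06 = 195.57 km.
Circle about each station: (x + 116.9)² + (y − 5.0)² = 89.41²; (x + 30.9)² + (y + 71.2)² = 25.52²; (x − 120.3)² + (y − 39.8)² = 195.57².
Subtracting pairs of circle equations eliminates x²+y² and gives linear equations (the radical axes):
172.0 x − 152.4 y = -323.48
474.4 x + 69.6 y = -27887.96
Solving the 2×2 system: x ≈ -50.7, y ≈ -55.1 km.
Check against S04 (with the unrounded x, y): √((x + 116.9)²+(y − 5.0)²) = 89.41 ≈ 89.41 km. ✓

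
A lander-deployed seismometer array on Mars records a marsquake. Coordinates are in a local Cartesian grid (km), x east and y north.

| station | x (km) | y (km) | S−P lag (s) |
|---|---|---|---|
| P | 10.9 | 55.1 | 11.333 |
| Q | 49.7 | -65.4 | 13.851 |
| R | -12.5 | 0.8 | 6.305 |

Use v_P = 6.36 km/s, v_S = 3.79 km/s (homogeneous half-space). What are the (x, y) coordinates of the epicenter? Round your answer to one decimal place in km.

(-69.7, -14.2)

Distance from S−P lag: d = Δt · v_P v_S / (v_P − v_S) = Δt · (6.36·3.79)/(6.36−3.79) ≈ 9.3791·Δt.
So d_P = 106.29, d_Q = 129.91, d_R = 59.14 km.
Circle about each station: (x − 10.9)² + (y − 55.1)² = 106.29²; (x − 49.7)² + (y + 65.4)² = 129.91²; (x + 12.5)² + (y − 0.8)² = 59.14².
Subtracting the P equation from the Q and R equations removes the quadratic terms:
77.6 x − 241.0 y = -1986.61
-46.8 x − 108.6 y = 4802.09
Solving the 2×2 system: x ≈ -69.7, y ≈ -14.2 km.
Check against P (with the unrounded x, y): √((x − 10.9)²+(y − 55.1)²) = 106.27 ≈ 106.29 km. ✓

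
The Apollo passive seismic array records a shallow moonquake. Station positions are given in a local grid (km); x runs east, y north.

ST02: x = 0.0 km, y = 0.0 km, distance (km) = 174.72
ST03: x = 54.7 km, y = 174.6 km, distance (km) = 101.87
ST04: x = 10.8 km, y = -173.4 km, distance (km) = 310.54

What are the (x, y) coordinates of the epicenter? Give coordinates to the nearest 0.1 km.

134.6 km east, 111.4 km north

Circle about each station: x² + y² = 174.72²; (x − 54.7)² + (y − 174.6)² = 101.87²; (x − 10.8)² + (y + 173.4)² = 310.54².
Subtracting the ST02 equation from the ST03 and ST04 equations removes the quadratic terms:
109.4 x + 349.2 y = 53626.83
21.6 x − 346.8 y = -35723.81
Solving the 2×2 system: x ≈ 134.6, y ≈ 111.4 km.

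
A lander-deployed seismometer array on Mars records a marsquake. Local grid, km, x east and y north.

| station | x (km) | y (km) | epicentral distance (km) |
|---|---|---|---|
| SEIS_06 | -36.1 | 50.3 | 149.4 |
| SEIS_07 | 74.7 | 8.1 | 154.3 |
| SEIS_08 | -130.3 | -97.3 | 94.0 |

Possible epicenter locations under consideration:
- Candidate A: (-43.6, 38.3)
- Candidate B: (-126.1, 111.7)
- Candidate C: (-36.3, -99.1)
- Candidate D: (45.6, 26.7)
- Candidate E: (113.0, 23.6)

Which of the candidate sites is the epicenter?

For each candidate, compare |candidate − station| to the reported distance:
Candidate A: residuals SEIS_06 135.2, SEIS_07 32.2, SEIS_08 66.9 → max 135.2 km
Candidate B: residuals SEIS_06 40.5, SEIS_07 71.7, SEIS_08 115.0 → max 115.0 km
Candidate C: residuals SEIS_06 0.0, SEIS_07 0.0, SEIS_08 0.0 → max 0.0 km
Candidate D: residuals SEIS_06 64.4, SEIS_07 119.8, SEIS_08 121.2 → max 121.2 km
Candidate E: residuals SEIS_06 2.1, SEIS_07 113.0, SEIS_08 177.7 → max 177.7 km
Only Candidate C has all residuals ≈ 0.

Candidate C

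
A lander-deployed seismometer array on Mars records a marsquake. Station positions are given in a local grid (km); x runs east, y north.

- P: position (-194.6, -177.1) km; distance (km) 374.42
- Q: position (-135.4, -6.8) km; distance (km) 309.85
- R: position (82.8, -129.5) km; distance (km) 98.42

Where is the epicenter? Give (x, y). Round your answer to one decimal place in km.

Circle about each station: (x + 194.6)² + (y + 177.1)² = 374.42²; (x + 135.4)² + (y + 6.8)² = 309.85²; (x − 82.8)² + (y + 129.5)² = 98.42².
Subtracting pairs of circle equations eliminates x²+y² and gives linear equations (the radical axes):
118.4 x + 340.6 y = -6670.86
554.8 x + 95.2 y = 84896.36
Solving the 2×2 system: x ≈ 166.3, y ≈ -77.4 km.
Check against P (with the unrounded x, y): √((x + 194.6)²+(y + 177.1)²) = 374.42 ≈ 374.42 km. ✓

166.3 km east, -77.4 km north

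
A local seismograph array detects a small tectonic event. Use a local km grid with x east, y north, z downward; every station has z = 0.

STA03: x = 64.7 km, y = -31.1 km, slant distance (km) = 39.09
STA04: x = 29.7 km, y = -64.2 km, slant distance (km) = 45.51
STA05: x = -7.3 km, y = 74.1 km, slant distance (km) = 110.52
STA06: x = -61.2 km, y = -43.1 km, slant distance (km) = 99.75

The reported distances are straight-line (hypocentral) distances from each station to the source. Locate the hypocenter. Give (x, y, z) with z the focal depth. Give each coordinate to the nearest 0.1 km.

Each station gives a sphere (x−x_i)² + (y−y_i)² + z² = d_i² (stations at z=0).
Subtracting the STA03 sphere from STA04 and STA05: z² cancels, leaving linear equations in x and y:
-70.0 x − 66.2 y = -692.70
-144.0 x + 210.4 y = -10295.84
Solving: x ≈ 34.101, y ≈ -25.595 km (keep extra digits for the depth step; rounded: 34.1, -25.6).
Then from the STA03 sphere: z² = 39.09² − (x − 64.7)² − (y + 31.1)² with x = 34.101, y = -25.595, so z ≈ 23.694 ≈ 23.7 km.

(34.1, -25.6, 23.7)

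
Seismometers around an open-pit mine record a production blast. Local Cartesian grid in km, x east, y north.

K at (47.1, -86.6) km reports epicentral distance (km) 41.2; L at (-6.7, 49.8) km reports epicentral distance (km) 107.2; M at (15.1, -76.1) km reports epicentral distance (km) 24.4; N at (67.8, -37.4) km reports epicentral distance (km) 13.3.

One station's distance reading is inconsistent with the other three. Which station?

Solve using three stations at a time. Using K, L, M (subtract circle equations pairwise → linear system) gives (x, y) ≈ (23.1, -53.1).
Distances from that point to each station vs reported:
  K: calculated 41.2 vs reported 41.2 → residual 0.0 km
  L: calculated 107.2 vs reported 107.2 → residual 0.0 km
  M: calculated 24.3 vs reported 24.4 → residual 0.1 km
  N: calculated 47.4 vs reported 13.3 → residual 34.1 km
K, L, M are mutually consistent (residuals ≈ 0); N is off by 34.1 km.

N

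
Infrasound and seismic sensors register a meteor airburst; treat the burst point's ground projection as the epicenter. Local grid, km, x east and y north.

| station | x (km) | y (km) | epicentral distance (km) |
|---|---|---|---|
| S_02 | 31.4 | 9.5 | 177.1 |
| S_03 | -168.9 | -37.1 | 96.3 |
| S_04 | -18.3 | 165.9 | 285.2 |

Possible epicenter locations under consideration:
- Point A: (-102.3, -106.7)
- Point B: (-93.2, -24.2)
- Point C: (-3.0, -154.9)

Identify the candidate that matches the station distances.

For each candidate, compare |candidate − station| to the reported distance:
Point A: residuals S_02 0.0, S_03 0.0, S_04 0.0 → max 0.0 km
Point B: residuals S_02 48.0, S_03 19.5, S_04 80.9 → max 80.9 km
Point C: residuals S_02 9.1, S_03 107.2, S_04 36.0 → max 107.2 km
Only Point A has all residuals ≈ 0.

Point A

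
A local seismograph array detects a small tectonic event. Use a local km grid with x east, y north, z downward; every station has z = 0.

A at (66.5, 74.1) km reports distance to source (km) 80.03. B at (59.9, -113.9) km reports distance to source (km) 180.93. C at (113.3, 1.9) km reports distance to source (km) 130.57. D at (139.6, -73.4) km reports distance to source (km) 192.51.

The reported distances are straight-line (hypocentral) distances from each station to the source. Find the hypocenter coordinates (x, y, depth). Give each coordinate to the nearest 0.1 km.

x ≈ -1.6 km, y ≈ 52.4 km, depth ≈ 36.0 km

Each station gives a sphere (x−x_i)² + (y−y_i)² + z² = d_i² (stations at z=0).
Subtracting the A sphere from B and C: z² cancels, leaving linear equations in x and y:
-13.2 x − 376.0 y = -19682.70
93.6 x − 144.4 y = -7716.28
Solving: x ≈ -1.594, y ≈ 52.404 km (keep extra digits for the depth step; rounded: -1.6, 52.4).
Then from the A sphere: z² = 80.03² − (x − 66.5)² − (y − 74.1)² with x = -1.594, y = 52.404, so z ≈ 36.018 ≈ 36.0 km.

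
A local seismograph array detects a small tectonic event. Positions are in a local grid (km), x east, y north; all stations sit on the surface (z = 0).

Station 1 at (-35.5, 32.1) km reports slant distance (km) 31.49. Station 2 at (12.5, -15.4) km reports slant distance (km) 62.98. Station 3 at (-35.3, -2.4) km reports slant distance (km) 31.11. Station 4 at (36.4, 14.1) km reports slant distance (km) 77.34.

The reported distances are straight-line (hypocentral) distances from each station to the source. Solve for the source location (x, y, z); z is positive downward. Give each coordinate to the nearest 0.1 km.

Each station gives a sphere (x−x_i)² + (y−y_i)² + z² = d_i² (stations at z=0).
Subtracting the Station 1 sphere from Station 2 and Station 3: z² cancels, leaving linear equations in x and y:
96.0 x − 95.0 y = -4872.11
0.4 x − 69.0 y = -1015.02
Solving: x ≈ -36.403, y ≈ 14.499 km (keep extra digits for the depth step; rounded: -36.4, 14.5).
Then from the Station 1 sphere: z² = 31.49² − (x + 35.5)² − (y − 32.1)² with x = -36.403, y = 14.499, so z ≈ 26.096 ≈ 26.1 km.

(-36.4, 14.5, 26.1)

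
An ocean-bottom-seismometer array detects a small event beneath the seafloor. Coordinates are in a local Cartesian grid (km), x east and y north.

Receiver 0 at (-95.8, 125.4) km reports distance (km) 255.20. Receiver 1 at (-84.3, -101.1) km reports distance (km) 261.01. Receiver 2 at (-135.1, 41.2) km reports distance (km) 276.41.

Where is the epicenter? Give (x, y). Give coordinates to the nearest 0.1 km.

Circle about each station: (x + 95.8)² + (y − 125.4)² = 255.20²; (x + 84.3)² + (y + 101.1)² = 261.01²; (x + 135.1)² + (y − 41.2)² = 276.41².
Subtracting the Receiver 0 equation from the Receiver 1 and Receiver 2 equations removes the quadratic terms:
23.0 x − 453.0 y = -10574.28
-78.6 x − 168.4 y = -16228.80
Solving the 2×2 system: x ≈ 141.1, y ≈ 30.5 km.

141.1 km east, 30.5 km north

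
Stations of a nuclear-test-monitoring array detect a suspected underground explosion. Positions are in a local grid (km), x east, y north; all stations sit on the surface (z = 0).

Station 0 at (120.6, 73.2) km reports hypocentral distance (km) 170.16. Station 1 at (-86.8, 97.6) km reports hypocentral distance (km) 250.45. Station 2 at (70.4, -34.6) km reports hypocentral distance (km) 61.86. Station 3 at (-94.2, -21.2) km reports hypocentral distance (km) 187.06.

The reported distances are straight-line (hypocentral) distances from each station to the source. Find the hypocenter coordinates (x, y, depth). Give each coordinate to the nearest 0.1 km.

(77.8, -89.0, 28.5)

Each station gives a sphere (x−x_i)² + (y−y_i)² + z² = d_i² (stations at z=0).
Subtracting the Station 0 sphere from Station 1 and Station 2: z² cancels, leaving linear equations in x and y:
-414.8 x + 48.8 y = -36613.38
-100.4 x − 215.6 y = 11378.49
Solving: x ≈ 77.796, y ≈ -89.004 km (keep extra digits for the depth step; rounded: 77.8, -89.0).
Then from the Station 0 sphere: z² = 170.16² − (x − 120.6)² − (y − 73.2)² with x = 77.796, y = -89.004, so z ≈ 28.497 ≈ 28.5 km.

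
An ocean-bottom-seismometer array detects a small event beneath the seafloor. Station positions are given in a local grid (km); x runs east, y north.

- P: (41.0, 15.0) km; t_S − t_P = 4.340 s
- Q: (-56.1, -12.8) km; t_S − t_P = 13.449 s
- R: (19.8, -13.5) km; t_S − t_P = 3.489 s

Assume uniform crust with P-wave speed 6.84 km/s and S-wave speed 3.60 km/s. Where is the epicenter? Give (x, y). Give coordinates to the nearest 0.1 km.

(46.0, -17.6)

Distance from S−P lag: d = Δt · v_P v_S / (v_P − v_S) = Δt · (6.84·3.60)/(6.84−3.60) ≈ 7.6000·Δt.
So d_P = 32.98, d_Q = 102.21, d_R = 26.52 km.
Circle about each station: (x − 41.0)² + (y − 15.0)² = 32.98²; (x + 56.1)² + (y + 12.8)² = 102.21²; (x − 19.8)² + (y + 13.5)² = 26.52².
Subtracting pairs of circle equations eliminates x²+y² and gives linear equations (the radical axes):
-194.2 x − 55.6 y = -7954.15
-42.4 x − 57.0 y = -947.34
Solving the 2×2 system: x ≈ 46.0, y ≈ -17.6 km.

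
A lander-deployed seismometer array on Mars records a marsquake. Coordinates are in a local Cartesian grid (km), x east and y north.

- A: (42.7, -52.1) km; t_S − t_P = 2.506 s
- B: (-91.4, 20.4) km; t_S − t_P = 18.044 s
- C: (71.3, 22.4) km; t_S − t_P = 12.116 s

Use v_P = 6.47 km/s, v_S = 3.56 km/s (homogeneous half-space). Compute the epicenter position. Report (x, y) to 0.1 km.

x ≈ 25.4 km, y ≈ -61.8 km

Distance from S−P lag: d = Δt · v_P v_S / (v_P − v_S) = Δt · (6.47·3.56)/(6.47−3.56) ≈ 7.9152·Δt.
So d_A = 19.84, d_B = 142.82, d_C = 95.90 km.
Circle about each station: (x − 42.7)² + (y + 52.1)² = 19.84²; (x + 91.4)² + (y − 20.4)² = 142.82²; (x − 71.3)² + (y − 22.4)² = 95.90².
Subtracting pairs of circle equations eliminates x²+y² and gives linear equations (the radical axes):
-268.2 x + 145.0 y = -15771.51
57.2 x + 149.0 y = -7755.43
Solving the 2×2 system: x ≈ 25.4, y ≈ -61.8 km.
Check against A (with the unrounded x, y): √((x − 42.7)²+(y + 52.1)²) = 19.84 ≈ 19.84 km. ✓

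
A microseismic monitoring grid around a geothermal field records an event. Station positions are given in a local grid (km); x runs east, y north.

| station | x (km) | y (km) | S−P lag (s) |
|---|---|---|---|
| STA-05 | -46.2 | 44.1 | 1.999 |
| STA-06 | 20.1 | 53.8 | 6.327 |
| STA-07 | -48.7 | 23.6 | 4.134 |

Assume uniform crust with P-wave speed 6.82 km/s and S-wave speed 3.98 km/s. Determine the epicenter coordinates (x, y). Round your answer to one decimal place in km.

Distance from S−P lag: d = Δt · v_P v_S / (v_P − v_S) = Δt · (6.82·3.98)/(6.82−3.98) ≈ 9.5576·Δt.
So d_STA-05 = 19.11, d_STA-06 = 60.47, d_STA-07 = 39.51 km.
Circle about each station: (x + 46.2)² + (y − 44.1)² = 19.11²; (x − 20.1)² + (y − 53.8)² = 60.47²; (x + 48.7)² + (y − 23.6)² = 39.51².
Subtracting pairs of circle equations eliminates x²+y² and gives linear equations (the radical axes):
132.6 x + 19.4 y = -4072.23
-5.0 x − 41.0 y = -2346.45
Solving the 2×2 system: x ≈ -39.8, y ≈ 62.1 km.

-39.8 km east, 62.1 km north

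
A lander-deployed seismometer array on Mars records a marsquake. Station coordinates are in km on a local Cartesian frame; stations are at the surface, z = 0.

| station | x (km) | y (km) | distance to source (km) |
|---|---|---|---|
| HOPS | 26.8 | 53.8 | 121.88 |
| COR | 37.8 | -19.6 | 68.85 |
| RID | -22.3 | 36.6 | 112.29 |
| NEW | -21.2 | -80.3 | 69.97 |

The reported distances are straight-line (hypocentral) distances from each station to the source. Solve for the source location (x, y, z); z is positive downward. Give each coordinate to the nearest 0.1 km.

Each station gives a sphere (x−x_i)² + (y−y_i)² + z² = d_i² (stations at z=0).
Subtracting the HOPS sphere from COR and RID: z² cancels, leaving linear equations in x and y:
22.0 x − 146.8 y = 8314.73
-98.2 x − 34.4 y = 469.86
Solving: x ≈ 14.306, y ≈ -54.496 km (keep extra digits for the depth step; rounded: 14.3, -54.5).
Then from the HOPS sphere: z² = 121.88² − (x − 26.8)² − (y − 53.8)² with x = 14.306, y = -54.496, so z ≈ 54.503 ≈ 54.5 km.
Check against NEW (with the unrounded solution): distance 69.98 ≈ 69.97 km. ✓

x ≈ 14.3 km, y ≈ -54.5 km, depth ≈ 54.5 km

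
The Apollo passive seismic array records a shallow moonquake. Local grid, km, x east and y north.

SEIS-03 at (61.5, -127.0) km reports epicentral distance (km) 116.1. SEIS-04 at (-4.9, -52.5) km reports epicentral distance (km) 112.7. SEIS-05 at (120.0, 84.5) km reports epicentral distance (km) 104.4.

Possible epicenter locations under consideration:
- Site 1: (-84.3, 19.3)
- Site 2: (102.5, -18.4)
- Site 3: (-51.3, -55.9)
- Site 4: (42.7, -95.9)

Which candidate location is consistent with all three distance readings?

For each candidate, compare |candidate − station| to the reported distance:
Site 1: residuals SEIS-03 90.4, SEIS-04 5.7, SEIS-05 110.1 → max 110.1 km
Site 2: residuals SEIS-03 0.0, SEIS-04 0.0, SEIS-05 0.0 → max 0.0 km
Site 3: residuals SEIS-03 17.2, SEIS-04 66.2, SEIS-05 117.1 → max 117.1 km
Site 4: residuals SEIS-03 79.8, SEIS-04 48.3, SEIS-05 91.9 → max 91.9 km
Only Site 2 has all residuals ≈ 0.

Site 2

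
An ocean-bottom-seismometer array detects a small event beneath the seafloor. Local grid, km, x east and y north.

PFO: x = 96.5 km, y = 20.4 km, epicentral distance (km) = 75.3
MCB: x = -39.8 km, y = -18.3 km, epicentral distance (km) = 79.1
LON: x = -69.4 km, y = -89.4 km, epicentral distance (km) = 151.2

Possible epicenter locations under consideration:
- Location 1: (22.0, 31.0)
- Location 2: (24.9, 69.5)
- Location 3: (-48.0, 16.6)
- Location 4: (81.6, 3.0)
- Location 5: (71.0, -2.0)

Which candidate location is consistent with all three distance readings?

Location 1

For each candidate, compare |candidate − station| to the reported distance:
Location 1: residuals PFO 0.0, MCB 0.0, LON 0.0 → max 0.0 km
Location 2: residuals PFO 11.5, MCB 30.0, LON 33.6 → max 33.6 km
Location 3: residuals PFO 69.2, MCB 43.2, LON 43.1 → max 69.2 km
Location 4: residuals PFO 52.4, MCB 44.2, LON 25.8 → max 52.4 km
Location 5: residuals PFO 41.4, MCB 32.9, LON 14.2 → max 41.4 km
Only Location 1 has all residuals ≈ 0.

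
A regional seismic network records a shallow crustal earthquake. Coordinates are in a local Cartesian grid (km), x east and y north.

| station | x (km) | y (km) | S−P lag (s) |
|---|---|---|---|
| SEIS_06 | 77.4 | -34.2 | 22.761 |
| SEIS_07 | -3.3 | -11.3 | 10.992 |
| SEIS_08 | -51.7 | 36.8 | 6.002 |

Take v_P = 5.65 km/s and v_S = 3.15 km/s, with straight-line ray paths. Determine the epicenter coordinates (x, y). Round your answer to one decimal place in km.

x ≈ -79.9 km, y ≈ 4.7 km

Distance from S−P lag: d = Δt · v_P v_S / (v_P − v_S) = Δt · (5.65·3.15)/(5.65−3.15) ≈ 7.1190·Δt.
So d_SEIS_06 = 162.04, d_SEIS_07 = 78.25, d_SEIS_08 = 42.73 km.
Circle about each station: (x − 77.4)² + (y + 34.2)² = 162.04²; (x + 3.3)² + (y + 11.3)² = 78.25²; (x + 51.7)² + (y − 36.8)² = 42.73².
Subtracting pairs of circle equations eliminates x²+y² and gives linear equations (the radical axes):
-161.4 x + 45.8 y = 13112.08
-258.2 x + 142.0 y = 21297.84
Solving the 2×2 system: x ≈ -79.9, y ≈ 4.7 km.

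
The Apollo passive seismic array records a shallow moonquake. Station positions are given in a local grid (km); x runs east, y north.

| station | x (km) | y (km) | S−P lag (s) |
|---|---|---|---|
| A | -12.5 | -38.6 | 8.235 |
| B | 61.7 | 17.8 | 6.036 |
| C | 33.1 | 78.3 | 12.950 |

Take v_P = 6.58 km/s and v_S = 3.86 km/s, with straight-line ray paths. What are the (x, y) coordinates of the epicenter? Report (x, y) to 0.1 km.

x ≈ 64.4 km, y ≈ -38.5 km

Distance from S−P lag: d = Δt · v_P v_S / (v_P − v_S) = Δt · (6.58·3.86)/(6.58−3.86) ≈ 9.3378·Δt.
So d_A = 76.90, d_B = 56.36, d_C = 120.92 km.
Circle about each station: (x + 12.5)² + (y + 38.6)² = 76.90²; (x − 61.7)² + (y − 17.8)² = 56.36²; (x − 33.1)² + (y − 78.3)² = 120.92².
Subtracting the A equation from the B and C equations removes the quadratic terms:
148.4 x + 112.8 y = 5214.68
91.2 x + 233.8 y = -3127.75
Solving the 2×2 system: x ≈ 64.4, y ≈ -38.5 km.
Check against A (with the unrounded x, y): √((x + 12.5)²+(y + 38.6)²) = 76.90 ≈ 76.90 km. ✓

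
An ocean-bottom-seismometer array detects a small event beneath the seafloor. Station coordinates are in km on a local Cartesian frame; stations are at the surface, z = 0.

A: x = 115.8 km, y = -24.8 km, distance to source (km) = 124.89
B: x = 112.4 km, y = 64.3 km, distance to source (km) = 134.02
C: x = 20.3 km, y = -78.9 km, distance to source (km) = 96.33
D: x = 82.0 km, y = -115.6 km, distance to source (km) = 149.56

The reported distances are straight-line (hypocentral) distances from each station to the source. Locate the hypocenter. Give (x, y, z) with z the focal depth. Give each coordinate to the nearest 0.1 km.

x ≈ 4.3 km, y ≈ 2.3 km, depth ≈ 49.3 km

Each station gives a sphere (x−x_i)² + (y−y_i)² + z² = d_i² (stations at z=0).
Subtracting the A sphere from B and C: z² cancels, leaving linear equations in x and y:
-6.8 x + 178.2 y = 379.72
-191.0 x − 108.2 y = -1069.34
Solving: x ≈ 4.299, y ≈ 2.295 km (keep extra digits for the depth step; rounded: 4.3, 2.3).
Then from the A sphere: z² = 124.89² − (x − 115.8)² − (y + 24.8)² with x = 4.299, y = 2.295, so z ≈ 49.304 ≈ 49.3 km.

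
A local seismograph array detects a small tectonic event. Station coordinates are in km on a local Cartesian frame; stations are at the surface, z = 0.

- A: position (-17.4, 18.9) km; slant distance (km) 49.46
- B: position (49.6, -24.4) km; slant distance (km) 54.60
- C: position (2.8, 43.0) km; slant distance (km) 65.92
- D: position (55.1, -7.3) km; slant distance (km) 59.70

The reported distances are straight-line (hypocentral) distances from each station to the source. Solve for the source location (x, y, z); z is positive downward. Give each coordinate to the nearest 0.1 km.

(2.9, -17.0, 27.3)

Each station gives a sphere (x−x_i)² + (y−y_i)² + z² = d_i² (stations at z=0).
Subtracting the A sphere from B and C: z² cancels, leaving linear equations in x and y:
134.0 x − 86.6 y = 1860.68
40.4 x + 48.2 y = -702.28
Solving: x ≈ 2.899, y ≈ -17.000 km (keep extra digits for the depth step; rounded: 2.9, -17.0).
Then from the A sphere: z² = 49.46² − (x + 17.4)² − (y − 18.9)² with x = 2.899, y = -17.000, so z ≈ 27.303 ≈ 27.3 km.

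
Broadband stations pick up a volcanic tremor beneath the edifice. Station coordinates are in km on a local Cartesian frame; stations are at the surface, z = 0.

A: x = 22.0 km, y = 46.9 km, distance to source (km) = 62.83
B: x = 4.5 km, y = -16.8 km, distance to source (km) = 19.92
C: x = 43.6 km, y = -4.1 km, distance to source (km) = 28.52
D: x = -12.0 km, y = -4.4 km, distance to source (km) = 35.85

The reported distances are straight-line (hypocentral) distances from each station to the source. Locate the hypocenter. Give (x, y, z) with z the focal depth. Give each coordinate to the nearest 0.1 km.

Each station gives a sphere (x−x_i)² + (y−y_i)² + z² = d_i² (stations at z=0).
Subtracting the A sphere from B and C: z² cancels, leaving linear equations in x and y:
-35.0 x − 127.4 y = 1169.68
43.2 x − 102.0 y = 2368.38
Solving: x ≈ 20.105, y ≈ -14.704 km (keep extra digits for the depth step; rounded: 20.1, -14.7).
Then from the A sphere: z² = 62.83² − (x − 22.0)² − (y − 46.9)² with x = 20.105, y = -14.704, so z ≈ 12.205 ≈ 12.2 km.

(20.1, -14.7, 12.2)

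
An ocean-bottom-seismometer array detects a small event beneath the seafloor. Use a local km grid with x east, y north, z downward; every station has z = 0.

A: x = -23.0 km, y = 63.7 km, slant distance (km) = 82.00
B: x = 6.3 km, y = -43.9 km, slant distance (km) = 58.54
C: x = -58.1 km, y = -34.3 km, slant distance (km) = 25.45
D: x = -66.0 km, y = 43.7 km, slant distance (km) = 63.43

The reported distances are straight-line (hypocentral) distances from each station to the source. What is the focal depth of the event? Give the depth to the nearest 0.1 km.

8.8 km

Each station gives a sphere (x−x_i)² + (y−y_i)² + z² = d_i² (stations at z=0).
Subtracting the A sphere from B and C: z² cancels, leaving linear equations in x and y:
58.6 x − 215.2 y = 677.28
-70.2 x − 196.0 y = 6041.71
Solving: x ≈ -43.900, y ≈ -15.102 km (keep extra digits for the depth step; rounded: -43.9, -15.1).
Then from the A sphere: z² = 82.00² − (x + 23.0)² − (y − 63.7)² with x = -43.900, y = -15.102, so z ≈ 8.800 ≈ 8.8 km.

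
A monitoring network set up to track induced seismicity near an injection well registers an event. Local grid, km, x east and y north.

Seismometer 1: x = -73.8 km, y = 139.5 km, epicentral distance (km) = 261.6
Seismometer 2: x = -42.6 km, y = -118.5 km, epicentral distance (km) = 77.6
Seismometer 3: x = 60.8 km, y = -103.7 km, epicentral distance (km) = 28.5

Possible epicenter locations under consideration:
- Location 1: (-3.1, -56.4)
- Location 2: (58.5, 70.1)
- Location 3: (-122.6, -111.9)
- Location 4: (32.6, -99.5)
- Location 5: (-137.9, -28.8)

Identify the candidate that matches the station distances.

Location 4

For each candidate, compare |candidate − station| to the reported distance:
Location 1: residuals Seismometer 1 53.3, Seismometer 2 4.0, Seismometer 3 51.0 → max 53.3 km
Location 2: residuals Seismometer 1 112.2, Seismometer 2 136.4, Seismometer 3 145.3 → max 145.3 km
Location 3: residuals Seismometer 1 5.5, Seismometer 2 2.7, Seismometer 3 155.1 → max 155.1 km
Location 4: residuals Seismometer 1 0.0, Seismometer 2 0.0, Seismometer 3 0.0 → max 0.0 km
Location 5: residuals Seismometer 1 81.5, Seismometer 2 53.3, Seismometer 3 183.8 → max 183.8 km
Only Location 4 has all residuals ≈ 0.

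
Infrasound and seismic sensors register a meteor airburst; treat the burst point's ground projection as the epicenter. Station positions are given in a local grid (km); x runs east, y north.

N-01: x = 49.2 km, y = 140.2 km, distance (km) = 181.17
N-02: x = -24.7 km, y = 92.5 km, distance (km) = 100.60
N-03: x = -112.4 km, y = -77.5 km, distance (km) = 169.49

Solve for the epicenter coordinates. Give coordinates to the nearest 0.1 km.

x ≈ -125.3 km, y ≈ 91.5 km

Circle about each station: (x − 49.2)² + (y − 140.2)² = 181.17²; (x + 24.7)² + (y − 92.5)² = 100.60²; (x + 112.4)² + (y + 77.5)² = 169.49².
Subtracting the N-01 equation from the N-02 and N-03 equations removes the quadratic terms:
-147.8 x − 95.4 y = 9791.87
-323.2 x − 435.4 y = 659.04
Solving the 2×2 system: x ≈ -125.3, y ≈ 91.5 km.
Check against N-01 (with the unrounded x, y): √((x − 49.2)²+(y − 140.2)²) = 181.18 ≈ 181.17 km. ✓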